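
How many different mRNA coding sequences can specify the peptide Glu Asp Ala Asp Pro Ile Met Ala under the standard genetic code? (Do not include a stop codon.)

Glu: 2 codons.
Asp: 2 codons.
Ala: 4 codons.
Asp: 2 codons.
Pro: 4 codons.
Ile: 3 codons.
Met: 1 codon.
Ala: 4 codons.
2 × 2 × 4 × 2 × 4 × 3 × 1 × 4 = 1536.

1536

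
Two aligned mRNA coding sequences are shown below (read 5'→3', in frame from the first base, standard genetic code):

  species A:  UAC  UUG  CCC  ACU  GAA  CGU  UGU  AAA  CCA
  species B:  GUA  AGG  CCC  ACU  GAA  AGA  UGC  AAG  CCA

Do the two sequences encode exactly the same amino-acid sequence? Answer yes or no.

no

Codon 1: UAC Tyr / GUA Val — nonsynonymous.
Codon 2: UUG Leu / AGG Arg — nonsynonymous.
Codon 3: CCC Pro / CCC Pro — identical.
Codon 4: ACU Thr / ACU Thr — identical.
Codon 5: GAA Glu / GAA Glu — identical.
Codon 6: CGU Arg / AGA Arg — synonymous.
Codon 7: UGU Cys / UGC Cys — synonymous.
Codon 8: AAA Lys / AAG Lys — synonymous.
Codon 9: CCA Pro / CCA Pro — identical.
Nonsynonymous differences: 2 → different protein.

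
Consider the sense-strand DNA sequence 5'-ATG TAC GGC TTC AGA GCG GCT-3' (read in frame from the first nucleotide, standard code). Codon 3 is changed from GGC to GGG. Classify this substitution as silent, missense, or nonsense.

Position 9 falls in codon 3: GGC → Gly.
After the substitution the codon is GGG → Gly.
Both encode Gly, so the change is synonymous.

silent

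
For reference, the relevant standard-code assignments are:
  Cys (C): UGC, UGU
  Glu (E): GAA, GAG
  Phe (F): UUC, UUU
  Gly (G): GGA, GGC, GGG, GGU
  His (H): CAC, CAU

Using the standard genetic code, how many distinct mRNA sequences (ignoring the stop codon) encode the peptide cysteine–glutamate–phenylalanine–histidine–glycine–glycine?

256

Cys: 2 codons.
Glu: 2 codons.
Phe: 2 codons.
His: 2 codons.
Gly: 4 codons.
Gly: 4 codons.
2 × 2 × 2 × 2 × 4 × 4 = 256.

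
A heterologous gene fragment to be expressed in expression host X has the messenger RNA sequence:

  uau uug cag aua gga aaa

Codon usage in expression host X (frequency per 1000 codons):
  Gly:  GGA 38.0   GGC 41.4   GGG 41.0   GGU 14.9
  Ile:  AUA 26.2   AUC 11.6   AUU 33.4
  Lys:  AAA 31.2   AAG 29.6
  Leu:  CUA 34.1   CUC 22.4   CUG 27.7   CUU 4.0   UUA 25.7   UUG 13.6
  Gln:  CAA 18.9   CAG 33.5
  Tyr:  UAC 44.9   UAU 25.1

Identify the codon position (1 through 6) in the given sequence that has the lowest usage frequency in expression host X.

Codon 1 UAU (Tyr): 25.1 per 1000.
Codon 2 UUG (Leu): 13.6 per 1000.
Codon 3 CAG (Gln): 33.5 per 1000.
Codon 4 AUA (Ile): 26.2 per 1000.
Codon 5 GGA (Gly): 38.0 per 1000.
Codon 6 AAA (Lys): 31.2 per 1000.
Lowest frequency is 13.6 at codon 2.

2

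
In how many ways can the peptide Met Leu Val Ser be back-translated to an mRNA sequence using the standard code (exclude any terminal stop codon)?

144

Met: 1 codon.
Leu: 6 codons.
Val: 4 codons.
Ser: 6 codons.
1 × 6 × 4 × 6 = 144.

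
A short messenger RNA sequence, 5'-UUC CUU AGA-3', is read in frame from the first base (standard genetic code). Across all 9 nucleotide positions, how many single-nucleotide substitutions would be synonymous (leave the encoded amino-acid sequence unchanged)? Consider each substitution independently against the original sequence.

6

Codon 1 (UUC, Phe): 1 synonymous substitution.
Codon 2 (CUU, Leu): 3 synonymous substitutions.
Codon 3 (AGA, Arg): 2 synonymous substitutions.
Total: 1 + 3 + 2 = 6.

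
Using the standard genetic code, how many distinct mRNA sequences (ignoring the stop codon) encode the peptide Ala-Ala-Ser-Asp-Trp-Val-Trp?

Ala: 4 codons.
Ala: 4 codons.
Ser: 6 codons.
Asp: 2 codons.
Trp: 1 codon.
Val: 4 codons.
Trp: 1 codon.
4 × 4 × 6 × 2 × 1 × 4 × 1 = 768.

768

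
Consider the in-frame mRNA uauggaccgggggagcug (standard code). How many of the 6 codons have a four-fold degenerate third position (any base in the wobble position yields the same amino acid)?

Codon 1 UAU (Tyr): third position 2-fold.
Codon 2 GGA (Gly): third position 4-fold.
Codon 3 CCG (Pro): third position 4-fold.
Codon 4 GGG (Gly): third position 4-fold.
Codon 5 GAG (Glu): third position 2-fold.
Codon 6 CUG (Leu): third position 4-fold.
Four-fold degenerate third positions: 4.

4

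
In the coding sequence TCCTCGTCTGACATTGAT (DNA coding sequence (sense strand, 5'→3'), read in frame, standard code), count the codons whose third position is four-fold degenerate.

Codon 1 TCC (Ser): third position 4-fold.
Codon 2 TCG (Ser): third position 4-fold.
Codon 3 TCT (Ser): third position 4-fold.
Codon 4 GAC (Asp): third position 2-fold.
Codon 5 ATT (Ile): third position 3-fold.
Codon 6 GAT (Asp): third position 2-fold.
Four-fold degenerate third positions: 3.

3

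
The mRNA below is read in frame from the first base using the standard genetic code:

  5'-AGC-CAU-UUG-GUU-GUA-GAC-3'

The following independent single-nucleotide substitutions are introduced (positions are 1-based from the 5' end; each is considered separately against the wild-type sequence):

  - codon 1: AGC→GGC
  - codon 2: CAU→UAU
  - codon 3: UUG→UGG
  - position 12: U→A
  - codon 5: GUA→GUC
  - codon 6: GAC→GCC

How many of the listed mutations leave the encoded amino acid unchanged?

Codon 1: AGC (Ser) → GGC (Gly) — missense.
Codon 2: CAU (His) → UAU (Tyr) — missense.
Codon 3: UUG (Leu) → UGG (Trp) — missense.
Codon 4: GUU (Val) → GUA (Val) — synonymous.
Codon 5: GUA (Val) → GUC (Val) — synonymous.
Codon 6: GAC (Asp) → GCC (Ala) — missense.
Synonymous: 2 of 6.

2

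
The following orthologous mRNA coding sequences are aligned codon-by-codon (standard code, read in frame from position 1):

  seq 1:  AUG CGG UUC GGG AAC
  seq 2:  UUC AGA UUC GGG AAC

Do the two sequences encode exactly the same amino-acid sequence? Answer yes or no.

Codon 1: AUG Met / UUC Phe — nonsynonymous.
Codon 2: CGG Arg / AGA Arg — synonymous.
Codon 3: UUC Phe / UUC Phe — identical.
Codon 4: GGG Gly / GGG Gly — identical.
Codon 5: AAC Asn / AAC Asn — identical.
Nonsynonymous differences: 1 → different protein.

no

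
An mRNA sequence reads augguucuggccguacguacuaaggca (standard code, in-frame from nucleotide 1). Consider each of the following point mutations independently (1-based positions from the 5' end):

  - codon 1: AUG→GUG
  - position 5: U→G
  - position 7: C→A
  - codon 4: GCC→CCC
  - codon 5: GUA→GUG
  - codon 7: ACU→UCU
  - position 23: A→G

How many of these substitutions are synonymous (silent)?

Codon 1: AUG (Met) → GUG (Val) — missense.
Codon 2: GUU (Val) → GGU (Gly) — missense.
Codon 3: CUG (Leu) → AUG (Met) — missense.
Codon 4: GCC (Ala) → CCC (Pro) — missense.
Codon 5: GUA (Val) → GUG (Val) — synonymous.
Codon 7: ACU (Thr) → UCU (Ser) — missense.
Codon 8: AAG (Lys) → AGG (Arg) — missense.
Synonymous: 1 of 7.

1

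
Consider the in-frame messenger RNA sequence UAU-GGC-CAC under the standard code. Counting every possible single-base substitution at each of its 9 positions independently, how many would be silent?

5

Codon 1 (UAU, Tyr): 1 synonymous substitution.
Codon 2 (GGC, Gly): 3 synonymous substitutions.
Codon 3 (CAC, His): 1 synonymous substitution.
Total: 1 + 3 + 1 = 5.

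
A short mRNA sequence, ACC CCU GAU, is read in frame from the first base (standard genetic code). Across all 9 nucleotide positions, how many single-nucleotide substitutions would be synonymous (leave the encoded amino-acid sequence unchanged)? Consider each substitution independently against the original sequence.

7

Codon 1 (ACC, Thr): 3 synonymous substitutions.
Codon 2 (CCU, Pro): 3 synonymous substitutions.
Codon 3 (GAU, Asp): 1 synonymous substitution.
Total: 3 + 3 + 1 = 7.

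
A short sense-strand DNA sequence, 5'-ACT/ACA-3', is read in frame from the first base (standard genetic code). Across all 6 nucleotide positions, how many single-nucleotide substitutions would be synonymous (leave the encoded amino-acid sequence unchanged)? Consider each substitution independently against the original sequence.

Codon 1 (ACT, Thr): 3 synonymous substitutions.
Codon 2 (ACA, Thr): 3 synonymous substitutions.
Total: 3 + 3 = 6.

6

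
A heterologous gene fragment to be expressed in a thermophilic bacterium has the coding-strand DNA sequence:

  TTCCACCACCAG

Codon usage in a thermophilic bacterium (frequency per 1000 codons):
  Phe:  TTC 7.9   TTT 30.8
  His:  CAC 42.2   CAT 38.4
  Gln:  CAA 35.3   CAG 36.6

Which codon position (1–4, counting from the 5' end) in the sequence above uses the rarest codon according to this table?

Codon 1 TTC (Phe): 7.9 per 1000.
Codon 2 CAC (His): 42.2 per 1000.
Codon 3 CAC (His): 42.2 per 1000.
Codon 4 CAG (Gln): 36.6 per 1000.
Lowest frequency is 7.9 at codon 1.

1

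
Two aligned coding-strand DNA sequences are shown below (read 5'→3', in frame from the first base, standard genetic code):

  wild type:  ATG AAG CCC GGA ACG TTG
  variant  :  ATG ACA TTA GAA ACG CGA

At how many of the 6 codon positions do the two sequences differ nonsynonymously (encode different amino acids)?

4

Codon 1: ATG Met / ATG Met — identical.
Codon 2: AAG Lys / ACA Thr — nonsynonymous.
Codon 3: CCC Pro / TTA Leu — nonsynonymous.
Codon 4: GGA Gly / GAA Glu — nonsynonymous.
Codon 5: ACG Thr / ACG Thr — identical.
Codon 6: TTG Leu / CGA Arg — nonsynonymous.
Nonsynonymous differences: 4.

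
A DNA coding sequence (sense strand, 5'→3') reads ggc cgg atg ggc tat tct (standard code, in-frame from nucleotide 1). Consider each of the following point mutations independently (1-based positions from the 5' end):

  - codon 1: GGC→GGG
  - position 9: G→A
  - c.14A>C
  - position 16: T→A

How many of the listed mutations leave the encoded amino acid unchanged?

Codon 1: GGC (Gly) → GGG (Gly) — synonymous.
Codon 3: ATG (Met) → ATA (Ile) — missense.
Codon 5: TAT (Tyr) → TCT (Ser) — missense.
Codon 6: TCT (Ser) → ACT (Thr) — missense.
Synonymous: 1 of 4.

1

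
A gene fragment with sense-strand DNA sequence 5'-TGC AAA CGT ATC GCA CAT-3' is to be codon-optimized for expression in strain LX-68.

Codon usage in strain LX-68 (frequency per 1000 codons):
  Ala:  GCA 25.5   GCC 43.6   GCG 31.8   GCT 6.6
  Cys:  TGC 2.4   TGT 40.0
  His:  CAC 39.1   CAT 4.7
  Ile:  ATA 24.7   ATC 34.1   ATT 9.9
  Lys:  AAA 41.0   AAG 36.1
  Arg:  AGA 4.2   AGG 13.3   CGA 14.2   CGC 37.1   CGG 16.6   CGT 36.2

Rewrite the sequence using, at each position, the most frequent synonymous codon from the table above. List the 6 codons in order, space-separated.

Codon 1 (Cys): best is TGT at 40.0.
Codon 2 (Lys): best is AAA at 41.0.
Codon 3 (Arg): best is CGC at 37.1.
Codon 4 (Ile): best is ATC at 34.1.
Codon 5 (Ala): best is GCC at 43.6.
Codon 6 (His): best is CAC at 39.1.

TGT AAA CGC ATC GCC CAC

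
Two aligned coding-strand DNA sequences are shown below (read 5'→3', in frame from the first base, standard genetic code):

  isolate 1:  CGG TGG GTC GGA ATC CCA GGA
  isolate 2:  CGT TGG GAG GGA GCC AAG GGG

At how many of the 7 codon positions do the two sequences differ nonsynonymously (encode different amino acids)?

Codon 1: CGG Arg / CGT Arg — synonymous.
Codon 2: TGG Trp / TGG Trp — identical.
Codon 3: GTC Val / GAG Glu — nonsynonymous.
Codon 4: GGA Gly / GGA Gly — identical.
Codon 5: ATC Ile / GCC Ala — nonsynonymous.
Codon 6: CCA Pro / AAG Lys — nonsynonymous.
Codon 7: GGA Gly / GGG Gly — synonymous.
Nonsynonymous differences: 3.

3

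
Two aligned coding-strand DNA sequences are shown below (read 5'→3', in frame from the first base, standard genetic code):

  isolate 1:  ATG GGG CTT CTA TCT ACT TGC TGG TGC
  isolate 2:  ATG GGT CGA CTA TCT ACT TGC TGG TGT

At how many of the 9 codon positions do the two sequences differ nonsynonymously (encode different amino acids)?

Codon 1: ATG Met / ATG Met — identical.
Codon 2: GGG Gly / GGT Gly — synonymous.
Codon 3: CTT Leu / CGA Arg — nonsynonymous.
Codon 4: CTA Leu / CTA Leu — identical.
Codon 5: TCT Ser / TCT Ser — identical.
Codon 6: ACT Thr / ACT Thr — identical.
Codon 7: TGC Cys / TGC Cys — identical.
Codon 8: TGG Trp / TGG Trp — identical.
Codon 9: TGC Cys / TGT Cys — synonymous.
Nonsynonymous differences: 1.

1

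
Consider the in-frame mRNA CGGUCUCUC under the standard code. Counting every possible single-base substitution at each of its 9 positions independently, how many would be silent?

10

Codon 1 (CGG, Arg): 4 synonymous substitutions.
Codon 2 (UCU, Ser): 3 synonymous substitutions.
Codon 3 (CUC, Leu): 3 synonymous substitutions.
Total: 4 + 3 + 3 = 10.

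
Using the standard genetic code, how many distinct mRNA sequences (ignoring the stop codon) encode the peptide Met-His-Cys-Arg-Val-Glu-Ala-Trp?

Met: 1 codon.
His: 2 codons.
Cys: 2 codons.
Arg: 6 codons.
Val: 4 codons.
Glu: 2 codons.
Ala: 4 codons.
Trp: 1 codon.
1 × 2 × 2 × 6 × 4 × 2 × 4 × 1 = 768.

768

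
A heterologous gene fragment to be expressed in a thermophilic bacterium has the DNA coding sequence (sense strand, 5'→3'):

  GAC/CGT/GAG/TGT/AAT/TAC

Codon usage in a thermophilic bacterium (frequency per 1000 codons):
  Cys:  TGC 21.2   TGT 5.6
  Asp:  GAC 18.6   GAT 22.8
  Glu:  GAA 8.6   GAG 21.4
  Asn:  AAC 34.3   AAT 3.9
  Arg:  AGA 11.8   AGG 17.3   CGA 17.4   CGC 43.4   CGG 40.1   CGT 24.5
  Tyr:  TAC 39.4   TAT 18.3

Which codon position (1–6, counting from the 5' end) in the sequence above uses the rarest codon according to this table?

Codon 1 GAC (Asp): 18.6 per 1000.
Codon 2 CGT (Arg): 24.5 per 1000.
Codon 3 GAG (Glu): 21.4 per 1000.
Codon 4 TGT (Cys): 5.6 per 1000.
Codon 5 AAT (Asn): 3.9 per 1000.
Codon 6 TAC (Tyr): 39.4 per 1000.
Lowest frequency is 3.9 at codon 5.

5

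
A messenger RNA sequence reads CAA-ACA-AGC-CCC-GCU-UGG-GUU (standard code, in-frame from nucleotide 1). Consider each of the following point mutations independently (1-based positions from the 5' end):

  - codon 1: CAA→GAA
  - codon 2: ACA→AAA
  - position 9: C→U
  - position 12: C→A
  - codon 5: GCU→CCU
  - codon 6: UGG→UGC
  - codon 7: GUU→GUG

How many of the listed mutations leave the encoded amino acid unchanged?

3

Codon 1: CAA (Gln) → GAA (Glu) — missense.
Codon 2: ACA (Thr) → AAA (Lys) — missense.
Codon 3: AGC (Ser) → AGU (Ser) — synonymous.
Codon 4: CCC (Pro) → CCA (Pro) — synonymous.
Codon 5: GCU (Ala) → CCU (Pro) — missense.
Codon 6: UGG (Trp) → UGC (Cys) — missense.
Codon 7: GUU (Val) → GUG (Val) — synonymous.
Synonymous: 3 of 7.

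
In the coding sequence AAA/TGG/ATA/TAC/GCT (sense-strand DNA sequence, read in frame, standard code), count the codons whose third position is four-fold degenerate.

1

Codon 1 AAA (Lys): third position 2-fold.
Codon 2 TGG (Trp): third position 1-fold.
Codon 3 ATA (Ile): third position 3-fold.
Codon 4 TAC (Tyr): third position 2-fold.
Codon 5 GCT (Ala): third position 4-fold.
Four-fold degenerate third positions: 1.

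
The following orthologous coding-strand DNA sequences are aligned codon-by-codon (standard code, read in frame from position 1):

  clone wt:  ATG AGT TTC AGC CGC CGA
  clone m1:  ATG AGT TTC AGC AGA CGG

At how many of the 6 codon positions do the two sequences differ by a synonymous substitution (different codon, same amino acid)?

Codon 1: ATG Met / ATG Met — identical.
Codon 2: AGT Ser / AGT Ser — identical.
Codon 3: TTC Phe / TTC Phe — identical.
Codon 4: AGC Ser / AGC Ser — identical.
Codon 5: CGC Arg / AGA Arg — synonymous.
Codon 6: CGA Arg / CGG Arg — synonymous.
Synonymous differences: 2.

2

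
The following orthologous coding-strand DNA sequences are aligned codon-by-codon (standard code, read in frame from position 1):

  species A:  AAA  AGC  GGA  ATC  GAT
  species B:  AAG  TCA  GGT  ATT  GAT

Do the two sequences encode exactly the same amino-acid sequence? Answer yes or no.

Codon 1: AAA Lys / AAG Lys — synonymous.
Codon 2: AGC Ser / TCA Ser — synonymous.
Codon 3: GGA Gly / GGT Gly — synonymous.
Codon 4: ATC Ile / ATT Ile — synonymous.
Codon 5: GAT Asp / GAT Asp — identical.
Nonsynonymous differences: 0 → same protein.

yes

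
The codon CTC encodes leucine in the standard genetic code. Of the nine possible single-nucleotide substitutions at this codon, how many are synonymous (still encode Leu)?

3

Position 1: none → 0 synonymous.
Position 2: none → 0 synonymous.
Position 3: CTT, CTA, CTG → 3 synonymous.
Total: 0 + 0 + 3 = 3.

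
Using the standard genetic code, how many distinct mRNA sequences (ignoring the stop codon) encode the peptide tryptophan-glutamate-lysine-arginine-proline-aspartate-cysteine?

Trp: 1 codon.
Glu: 2 codons.
Lys: 2 codons.
Arg: 6 codons.
Pro: 4 codons.
Asp: 2 codons.
Cys: 2 codons.
1 × 2 × 2 × 6 × 4 × 2 × 2 = 384.

384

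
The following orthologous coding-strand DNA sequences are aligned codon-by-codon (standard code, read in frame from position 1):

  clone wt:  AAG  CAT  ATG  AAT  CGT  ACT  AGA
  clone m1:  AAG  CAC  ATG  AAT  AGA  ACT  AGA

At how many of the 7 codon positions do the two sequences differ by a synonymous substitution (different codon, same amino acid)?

Codon 1: AAG Lys / AAG Lys — identical.
Codon 2: CAT His / CAC His — synonymous.
Codon 3: ATG Met / ATG Met — identical.
Codon 4: AAT Asn / AAT Asn — identical.
Codon 5: CGT Arg / AGA Arg — synonymous.
Codon 6: ACT Thr / ACT Thr — identical.
Codon 7: AGA Arg / AGA Arg — identical.
Synonymous differences: 2.

2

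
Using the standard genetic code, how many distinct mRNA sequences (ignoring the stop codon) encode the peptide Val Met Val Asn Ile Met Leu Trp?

576

Val: 4 codons.
Met: 1 codon.
Val: 4 codons.
Asn: 2 codons.
Ile: 3 codons.
Met: 1 codon.
Leu: 6 codons.
Trp: 1 codon.
4 × 1 × 4 × 2 × 3 × 1 × 6 × 1 = 576.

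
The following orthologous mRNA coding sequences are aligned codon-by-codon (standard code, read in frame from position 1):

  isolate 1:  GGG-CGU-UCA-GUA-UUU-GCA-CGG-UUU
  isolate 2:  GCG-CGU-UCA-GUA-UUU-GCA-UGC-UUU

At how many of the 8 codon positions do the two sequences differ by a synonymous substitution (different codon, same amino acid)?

0

Codon 1: GGG Gly / GCG Ala — nonsynonymous.
Codon 2: CGU Arg / CGU Arg — identical.
Codon 3: UCA Ser / UCA Ser — identical.
Codon 4: GUA Val / GUA Val — identical.
Codon 5: UUU Phe / UUU Phe — identical.
Codon 6: GCA Ala / GCA Ala — identical.
Codon 7: CGG Arg / UGC Cys — nonsynonymous.
Codon 8: UUU Phe / UUU Phe — identical.
Synonymous differences: 0.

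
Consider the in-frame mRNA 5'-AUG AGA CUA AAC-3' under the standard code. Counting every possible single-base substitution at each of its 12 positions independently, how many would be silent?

7

Codon 1 (AUG, Met): 0 synonymous substitutions.
Codon 2 (AGA, Arg): 2 synonymous substitutions.
Codon 3 (CUA, Leu): 4 synonymous substitutions.
Codon 4 (AAC, Asn): 1 synonymous substitution.
Total: 0 + 2 + 4 + 1 = 7.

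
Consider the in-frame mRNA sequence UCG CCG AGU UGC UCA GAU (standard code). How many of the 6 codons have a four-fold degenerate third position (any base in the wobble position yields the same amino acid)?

Codon 1 UCG (Ser): third position 4-fold.
Codon 2 CCG (Pro): third position 4-fold.
Codon 3 AGU (Ser): third position 2-fold.
Codon 4 UGC (Cys): third position 2-fold.
Codon 5 UCA (Ser): third position 4-fold.
Codon 6 GAU (Asp): third position 2-fold.
Four-fold degenerate third positions: 3.

3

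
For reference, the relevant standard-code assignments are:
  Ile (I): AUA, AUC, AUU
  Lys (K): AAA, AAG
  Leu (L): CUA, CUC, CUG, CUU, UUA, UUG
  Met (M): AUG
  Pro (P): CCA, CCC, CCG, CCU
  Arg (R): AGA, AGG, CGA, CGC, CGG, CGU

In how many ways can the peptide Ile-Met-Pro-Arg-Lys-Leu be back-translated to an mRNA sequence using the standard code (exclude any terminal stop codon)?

864

Ile: 3 codons.
Met: 1 codon.
Pro: 4 codons.
Arg: 6 codons.
Lys: 2 codons.
Leu: 6 codons.
3 × 1 × 4 × 6 × 2 × 6 = 864.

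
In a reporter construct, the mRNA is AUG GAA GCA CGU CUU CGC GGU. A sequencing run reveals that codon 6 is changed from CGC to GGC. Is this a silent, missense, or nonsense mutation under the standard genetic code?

Position 16 falls in codon 6: CGC → Arg.
After the substitution the codon is GGC → Gly.
Arg ≠ Gly, so this is a missense mutation.

missense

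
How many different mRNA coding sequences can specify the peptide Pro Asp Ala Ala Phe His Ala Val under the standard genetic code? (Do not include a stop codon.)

Pro: 4 codons.
Asp: 2 codons.
Ala: 4 codons.
Ala: 4 codons.
Phe: 2 codons.
His: 2 codons.
Ala: 4 codons.
Val: 4 codons.
4 × 2 × 4 × 4 × 2 × 2 × 4 × 4 = 8192.

8192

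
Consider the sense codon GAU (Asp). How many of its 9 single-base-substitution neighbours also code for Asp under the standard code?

1

Position 1: none → 0 synonymous.
Position 2: none → 0 synonymous.
Position 3: GAC → 1 synonymous.
Total: 0 + 0 + 1 = 1.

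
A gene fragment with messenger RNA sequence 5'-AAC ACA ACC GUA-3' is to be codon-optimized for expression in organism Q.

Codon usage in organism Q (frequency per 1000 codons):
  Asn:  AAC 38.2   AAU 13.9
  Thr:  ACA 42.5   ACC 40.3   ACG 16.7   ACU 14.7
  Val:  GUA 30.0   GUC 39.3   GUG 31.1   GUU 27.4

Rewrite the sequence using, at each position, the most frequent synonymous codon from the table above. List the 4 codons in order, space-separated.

Codon 1 (Asn): best is AAC at 38.2.
Codon 2 (Thr): best is ACA at 42.5.
Codon 3 (Thr): best is ACA at 42.5.
Codon 4 (Val): best is GUC at 39.3.

AAC ACA ACA GUC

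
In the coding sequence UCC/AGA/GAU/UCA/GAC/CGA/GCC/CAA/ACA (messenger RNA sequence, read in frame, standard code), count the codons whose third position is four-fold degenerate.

5

Codon 1 UCC (Ser): third position 4-fold.
Codon 2 AGA (Arg): third position 2-fold.
Codon 3 GAU (Asp): third position 2-fold.
Codon 4 UCA (Ser): third position 4-fold.
Codon 5 GAC (Asp): third position 2-fold.
Codon 6 CGA (Arg): third position 4-fold.
Codon 7 GCC (Ala): third position 4-fold.
Codon 8 CAA (Gln): third position 2-fold.
Codon 9 ACA (Thr): third position 4-fold.
Four-fold degenerate third positions: 5.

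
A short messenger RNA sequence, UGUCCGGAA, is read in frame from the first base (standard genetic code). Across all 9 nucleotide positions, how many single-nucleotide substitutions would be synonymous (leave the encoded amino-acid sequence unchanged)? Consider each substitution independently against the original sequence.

5

Codon 1 (UGU, Cys): 1 synonymous substitution.
Codon 2 (CCG, Pro): 3 synonymous substitutions.
Codon 3 (GAA, Glu): 1 synonymous substitution.
Total: 1 + 3 + 1 = 5.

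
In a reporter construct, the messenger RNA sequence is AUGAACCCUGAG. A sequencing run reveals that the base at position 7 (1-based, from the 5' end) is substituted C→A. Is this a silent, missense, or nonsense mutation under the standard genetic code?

missense

Position 7 falls in codon 3: CCU → Pro.
After the substitution the codon is ACU → Thr.
Pro ≠ Thr, so this is a missense mutation.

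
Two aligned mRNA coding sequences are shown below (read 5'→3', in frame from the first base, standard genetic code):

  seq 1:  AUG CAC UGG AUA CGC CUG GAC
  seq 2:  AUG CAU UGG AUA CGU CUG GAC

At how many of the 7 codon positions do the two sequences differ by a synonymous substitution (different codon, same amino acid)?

Codon 1: AUG Met / AUG Met — identical.
Codon 2: CAC His / CAU His — synonymous.
Codon 3: UGG Trp / UGG Trp — identical.
Codon 4: AUA Ile / AUA Ile — identical.
Codon 5: CGC Arg / CGU Arg — synonymous.
Codon 6: CUG Leu / CUG Leu — identical.
Codon 7: GAC Asp / GAC Asp — identical.
Synonymous differences: 2.

2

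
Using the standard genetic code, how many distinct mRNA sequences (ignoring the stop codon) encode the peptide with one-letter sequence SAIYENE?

1152

Ser: 6 codons.
Ala: 4 codons.
Ile: 3 codons.
Tyr: 2 codons.
Glu: 2 codons.
Asn: 2 codons.
Glu: 2 codons.
6 × 4 × 3 × 2 × 2 × 2 × 2 = 1152.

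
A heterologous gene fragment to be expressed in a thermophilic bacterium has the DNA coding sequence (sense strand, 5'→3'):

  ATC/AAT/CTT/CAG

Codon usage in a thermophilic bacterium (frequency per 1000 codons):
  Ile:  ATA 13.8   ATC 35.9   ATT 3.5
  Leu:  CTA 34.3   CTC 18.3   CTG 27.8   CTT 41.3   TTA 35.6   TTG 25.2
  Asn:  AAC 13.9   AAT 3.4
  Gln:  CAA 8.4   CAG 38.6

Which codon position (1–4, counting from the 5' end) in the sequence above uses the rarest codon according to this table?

Codon 1 ATC (Ile): 35.9 per 1000.
Codon 2 AAT (Asn): 3.4 per 1000.
Codon 3 CTT (Leu): 41.3 per 1000.
Codon 4 CAG (Gln): 38.6 per 1000.
Lowest frequency is 3.4 at codon 2.

2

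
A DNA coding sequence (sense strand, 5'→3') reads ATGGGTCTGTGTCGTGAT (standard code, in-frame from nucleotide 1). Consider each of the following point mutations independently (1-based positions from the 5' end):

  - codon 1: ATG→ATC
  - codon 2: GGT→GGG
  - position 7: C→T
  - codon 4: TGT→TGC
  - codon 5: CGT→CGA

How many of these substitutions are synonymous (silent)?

4

Codon 1: ATG (Met) → ATC (Ile) — missense.
Codon 2: GGT (Gly) → GGG (Gly) — synonymous.
Codon 3: CTG (Leu) → TTG (Leu) — synonymous.
Codon 4: TGT (Cys) → TGC (Cys) — synonymous.
Codon 5: CGT (Arg) → CGA (Arg) — synonymous.
Synonymous: 4 of 5.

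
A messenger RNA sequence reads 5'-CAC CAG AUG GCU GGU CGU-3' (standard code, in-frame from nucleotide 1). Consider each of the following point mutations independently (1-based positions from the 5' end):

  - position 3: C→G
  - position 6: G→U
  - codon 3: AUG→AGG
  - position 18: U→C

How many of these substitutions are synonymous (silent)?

1

Codon 1: CAC (His) → CAG (Gln) — missense.
Codon 2: CAG (Gln) → CAU (His) — missense.
Codon 3: AUG (Met) → AGG (Arg) — missense.
Codon 6: CGU (Arg) → CGC (Arg) — synonymous.
Synonymous: 1 of 4.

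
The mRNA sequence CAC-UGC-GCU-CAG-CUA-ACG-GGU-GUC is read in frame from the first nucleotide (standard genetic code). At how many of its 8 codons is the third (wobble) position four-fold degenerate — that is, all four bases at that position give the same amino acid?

5

Codon 1 CAC (His): third position 2-fold.
Codon 2 UGC (Cys): third position 2-fold.
Codon 3 GCU (Ala): third position 4-fold.
Codon 4 CAG (Gln): third position 2-fold.
Codon 5 CUA (Leu): third position 4-fold.
Codon 6 ACG (Thr): third position 4-fold.
Codon 7 GGU (Gly): third position 4-fold.
Codon 8 GUC (Val): third position 4-fold.
Four-fold degenerate third positions: 5.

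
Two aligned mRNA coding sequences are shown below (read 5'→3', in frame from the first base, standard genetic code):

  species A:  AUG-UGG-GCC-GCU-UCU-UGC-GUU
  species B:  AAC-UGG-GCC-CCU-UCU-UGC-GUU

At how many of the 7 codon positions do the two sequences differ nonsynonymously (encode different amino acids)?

Codon 1: AUG Met / AAC Asn — nonsynonymous.
Codon 2: UGG Trp / UGG Trp — identical.
Codon 3: GCC Ala / GCC Ala — identical.
Codon 4: GCU Ala / CCU Pro — nonsynonymous.
Codon 5: UCU Ser / UCU Ser — identical.
Codon 6: UGC Cys / UGC Cys — identical.
Codon 7: GUU Val / GUU Val — identical.
Nonsynonymous differences: 2.

2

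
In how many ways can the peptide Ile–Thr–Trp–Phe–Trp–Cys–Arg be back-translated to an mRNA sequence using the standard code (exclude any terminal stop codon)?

288

Ile: 3 codons.
Thr: 4 codons.
Trp: 1 codon.
Phe: 2 codons.
Trp: 1 codon.
Cys: 2 codons.
Arg: 6 codons.
3 × 4 × 1 × 2 × 1 × 2 × 6 = 288.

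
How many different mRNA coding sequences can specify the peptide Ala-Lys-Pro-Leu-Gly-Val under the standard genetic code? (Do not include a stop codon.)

Ala: 4 codons.
Lys: 2 codons.
Pro: 4 codons.
Leu: 6 codons.
Gly: 4 codons.
Val: 4 codons.
4 × 2 × 4 × 6 × 4 × 4 = 3072.

3072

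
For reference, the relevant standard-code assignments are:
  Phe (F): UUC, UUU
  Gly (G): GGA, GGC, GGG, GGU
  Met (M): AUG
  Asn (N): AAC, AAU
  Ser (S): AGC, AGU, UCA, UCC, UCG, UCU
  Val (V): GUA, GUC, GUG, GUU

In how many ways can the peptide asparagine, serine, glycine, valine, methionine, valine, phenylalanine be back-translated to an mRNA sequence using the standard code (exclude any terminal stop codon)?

1536

Asn: 2 codons.
Ser: 6 codons.
Gly: 4 codons.
Val: 4 codons.
Met: 1 codon.
Val: 4 codons.
Phe: 2 codons.
2 × 6 × 4 × 4 × 1 × 4 × 2 = 1536.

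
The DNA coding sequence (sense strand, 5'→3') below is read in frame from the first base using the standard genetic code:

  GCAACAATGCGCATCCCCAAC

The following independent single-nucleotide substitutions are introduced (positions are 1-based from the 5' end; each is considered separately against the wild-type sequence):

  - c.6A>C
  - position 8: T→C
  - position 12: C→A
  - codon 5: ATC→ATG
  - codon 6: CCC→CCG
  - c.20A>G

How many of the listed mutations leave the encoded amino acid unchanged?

Codon 2: ACA (Thr) → ACC (Thr) — synonymous.
Codon 3: ATG (Met) → ACG (Thr) — missense.
Codon 4: CGC (Arg) → CGA (Arg) — synonymous.
Codon 5: ATC (Ile) → ATG (Met) — missense.
Codon 6: CCC (Pro) → CCG (Pro) — synonymous.
Codon 7: AAC (Asn) → AGC (Ser) — missense.
Synonymous: 3 of 6.

3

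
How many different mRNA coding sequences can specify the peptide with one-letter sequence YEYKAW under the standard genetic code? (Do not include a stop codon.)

Tyr: 2 codons.
Glu: 2 codons.
Tyr: 2 codons.
Lys: 2 codons.
Ala: 4 codons.
Trp: 1 codon.
2 × 2 × 2 × 2 × 4 × 1 = 64.

64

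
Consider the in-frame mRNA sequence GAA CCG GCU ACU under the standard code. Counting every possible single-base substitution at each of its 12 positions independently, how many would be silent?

10

Codon 1 (GAA, Glu): 1 synonymous substitution.
Codon 2 (CCG, Pro): 3 synonymous substitutions.
Codon 3 (GCU, Ala): 3 synonymous substitutions.
Codon 4 (ACU, Thr): 3 synonymous substitutions.
Total: 1 + 3 + 3 + 3 = 10.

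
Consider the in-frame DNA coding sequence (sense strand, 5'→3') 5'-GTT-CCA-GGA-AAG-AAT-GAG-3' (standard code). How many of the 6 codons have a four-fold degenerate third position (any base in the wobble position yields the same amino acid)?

Codon 1 GTT (Val): third position 4-fold.
Codon 2 CCA (Pro): third position 4-fold.
Codon 3 GGA (Gly): third position 4-fold.
Codon 4 AAG (Lys): third position 2-fold.
Codon 5 AAT (Asn): third position 2-fold.
Codon 6 GAG (Glu): third position 2-fold.
Four-fold degenerate third positions: 3.

3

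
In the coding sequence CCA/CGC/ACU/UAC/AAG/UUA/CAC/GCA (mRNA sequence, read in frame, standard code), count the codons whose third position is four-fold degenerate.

Codon 1 CCA (Pro): third position 4-fold.
Codon 2 CGC (Arg): third position 4-fold.
Codon 3 ACU (Thr): third position 4-fold.
Codon 4 UAC (Tyr): third position 2-fold.
Codon 5 AAG (Lys): third position 2-fold.
Codon 6 UUA (Leu): third position 2-fold.
Codon 7 CAC (His): third position 2-fold.
Codon 8 GCA (Ala): third position 4-fold.
Four-fold degenerate third positions: 4.

4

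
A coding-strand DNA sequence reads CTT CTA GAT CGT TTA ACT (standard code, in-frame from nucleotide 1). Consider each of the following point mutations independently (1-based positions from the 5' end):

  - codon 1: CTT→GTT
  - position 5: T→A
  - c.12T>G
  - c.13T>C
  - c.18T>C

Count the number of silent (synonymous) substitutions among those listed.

3

Codon 1: CTT (Leu) → GTT (Val) — missense.
Codon 2: CTA (Leu) → CAA (Gln) — missense.
Codon 4: CGT (Arg) → CGG (Arg) — synonymous.
Codon 5: TTA (Leu) → CTA (Leu) — synonymous.
Codon 6: ACT (Thr) → ACC (Thr) — synonymous.
Synonymous: 3 of 5.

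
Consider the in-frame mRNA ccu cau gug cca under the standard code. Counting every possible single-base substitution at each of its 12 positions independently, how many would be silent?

10

Codon 1 (CCU, Pro): 3 synonymous substitutions.
Codon 2 (CAU, His): 1 synonymous substitution.
Codon 3 (GUG, Val): 3 synonymous substitutions.
Codon 4 (CCA, Pro): 3 synonymous substitutions.
Total: 3 + 1 + 3 + 3 = 10.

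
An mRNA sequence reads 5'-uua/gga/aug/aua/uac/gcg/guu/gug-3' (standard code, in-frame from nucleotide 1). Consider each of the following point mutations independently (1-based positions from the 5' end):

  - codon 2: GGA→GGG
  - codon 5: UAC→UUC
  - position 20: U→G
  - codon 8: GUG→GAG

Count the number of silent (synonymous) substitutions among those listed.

1

Codon 2: GGA (Gly) → GGG (Gly) — synonymous.
Codon 5: UAC (Tyr) → UUC (Phe) — missense.
Codon 7: GUU (Val) → GGU (Gly) — missense.
Codon 8: GUG (Val) → GAG (Glu) — missense.
Synonymous: 1 of 4.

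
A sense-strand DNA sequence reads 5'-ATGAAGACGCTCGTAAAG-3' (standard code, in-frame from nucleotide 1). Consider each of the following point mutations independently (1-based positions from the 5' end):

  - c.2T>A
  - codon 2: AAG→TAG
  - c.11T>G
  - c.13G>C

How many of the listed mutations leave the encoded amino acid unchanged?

0

Codon 1: ATG (Met) → AAG (Lys) — missense.
Codon 2: AAG (Lys) → TAG (Stop) — nonsense.
Codon 4: CTC (Leu) → CGC (Arg) — missense.
Codon 5: GTA (Val) → CTA (Leu) — missense.
Synonymous: 0 of 4.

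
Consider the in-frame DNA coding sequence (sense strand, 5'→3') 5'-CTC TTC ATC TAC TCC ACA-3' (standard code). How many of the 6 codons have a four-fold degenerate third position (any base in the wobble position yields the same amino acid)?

Codon 1 CTC (Leu): third position 4-fold.
Codon 2 TTC (Phe): third position 2-fold.
Codon 3 ATC (Ile): third position 3-fold.
Codon 4 TAC (Tyr): third position 2-fold.
Codon 5 TCC (Ser): third position 4-fold.
Codon 6 ACA (Thr): third position 4-fold.
Four-fold degenerate third positions: 3.

3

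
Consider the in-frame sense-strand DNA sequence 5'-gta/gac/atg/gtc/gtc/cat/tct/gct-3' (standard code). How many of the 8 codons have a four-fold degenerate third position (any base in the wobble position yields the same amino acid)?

Codon 1 GTA (Val): third position 4-fold.
Codon 2 GAC (Asp): third position 2-fold.
Codon 3 ATG (Met): third position 1-fold.
Codon 4 GTC (Val): third position 4-fold.
Codon 5 GTC (Val): third position 4-fold.
Codon 6 CAT (His): third position 2-fold.
Codon 7 TCT (Ser): third position 4-fold.
Codon 8 GCT (Ala): third position 4-fold.
Four-fold degenerate third positions: 5.

5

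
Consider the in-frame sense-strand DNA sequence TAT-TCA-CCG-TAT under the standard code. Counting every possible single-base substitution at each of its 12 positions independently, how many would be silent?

Codon 1 (TAT, Tyr): 1 synonymous substitution.
Codon 2 (TCA, Ser): 3 synonymous substitutions.
Codon 3 (CCG, Pro): 3 synonymous substitutions.
Codon 4 (TAT, Tyr): 1 synonymous substitution.
Total: 1 + 3 + 3 + 1 = 8.

8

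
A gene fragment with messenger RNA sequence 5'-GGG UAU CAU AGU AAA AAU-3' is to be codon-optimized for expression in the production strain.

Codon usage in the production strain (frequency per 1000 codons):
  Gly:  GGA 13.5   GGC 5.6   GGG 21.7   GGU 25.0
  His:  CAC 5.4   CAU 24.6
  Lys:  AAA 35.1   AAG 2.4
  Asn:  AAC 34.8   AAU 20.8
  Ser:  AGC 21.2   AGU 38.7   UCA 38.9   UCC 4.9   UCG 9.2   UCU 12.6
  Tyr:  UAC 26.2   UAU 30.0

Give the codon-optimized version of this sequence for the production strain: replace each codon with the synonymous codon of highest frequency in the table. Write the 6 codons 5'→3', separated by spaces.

Codon 1 (Gly): best is GGU at 25.0.
Codon 2 (Tyr): best is UAU at 30.0.
Codon 3 (His): best is CAU at 24.6.
Codon 4 (Ser): best is UCA at 38.9.
Codon 5 (Lys): best is AAA at 35.1.
Codon 6 (Asn): best is AAC at 34.8.

GGU UAU CAU UCA AAA AAC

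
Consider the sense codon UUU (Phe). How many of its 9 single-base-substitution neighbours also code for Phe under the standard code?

1

Position 1: none → 0 synonymous.
Position 2: none → 0 synonymous.
Position 3: UUC → 1 synonymous.
Total: 0 + 0 + 1 = 1.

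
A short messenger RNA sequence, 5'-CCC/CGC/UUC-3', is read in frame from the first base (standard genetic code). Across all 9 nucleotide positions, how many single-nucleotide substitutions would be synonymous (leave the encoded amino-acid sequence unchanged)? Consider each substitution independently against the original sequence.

Codon 1 (CCC, Pro): 3 synonymous substitutions.
Codon 2 (CGC, Arg): 3 synonymous substitutions.
Codon 3 (UUC, Phe): 1 synonymous substitution.
Total: 3 + 3 + 1 = 7.

7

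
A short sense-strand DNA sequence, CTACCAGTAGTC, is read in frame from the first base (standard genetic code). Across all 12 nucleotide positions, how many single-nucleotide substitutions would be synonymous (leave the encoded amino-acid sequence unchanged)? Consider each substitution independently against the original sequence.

Codon 1 (CTA, Leu): 4 synonymous substitutions.
Codon 2 (CCA, Pro): 3 synonymous substitutions.
Codon 3 (GTA, Val): 3 synonymous substitutions.
Codon 4 (GTC, Val): 3 synonymous substitutions.
Total: 4 + 3 + 3 + 3 = 13.

13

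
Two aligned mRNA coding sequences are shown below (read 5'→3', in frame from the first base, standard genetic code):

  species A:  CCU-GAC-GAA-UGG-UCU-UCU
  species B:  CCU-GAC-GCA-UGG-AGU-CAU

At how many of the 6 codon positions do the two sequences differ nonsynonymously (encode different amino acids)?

2

Codon 1: CCU Pro / CCU Pro — identical.
Codon 2: GAC Asp / GAC Asp — identical.
Codon 3: GAA Glu / GCA Ala — nonsynonymous.
Codon 4: UGG Trp / UGG Trp — identical.
Codon 5: UCU Ser / AGU Ser — synonymous.
Codon 6: UCU Ser / CAU His — nonsynonymous.
Nonsynonymous differences: 2.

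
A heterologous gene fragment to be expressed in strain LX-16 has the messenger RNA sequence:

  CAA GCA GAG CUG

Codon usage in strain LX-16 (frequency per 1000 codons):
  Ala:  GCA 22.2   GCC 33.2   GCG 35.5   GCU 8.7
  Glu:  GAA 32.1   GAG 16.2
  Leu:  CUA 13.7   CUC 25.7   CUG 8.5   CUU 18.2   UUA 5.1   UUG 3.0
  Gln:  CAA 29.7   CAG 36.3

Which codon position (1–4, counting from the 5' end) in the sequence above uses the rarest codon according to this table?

Codon 1 CAA (Gln): 29.7 per 1000.
Codon 2 GCA (Ala): 22.2 per 1000.
Codon 3 GAG (Glu): 16.2 per 1000.
Codon 4 CUG (Leu): 8.5 per 1000.
Lowest frequency is 8.5 at codon 4.

4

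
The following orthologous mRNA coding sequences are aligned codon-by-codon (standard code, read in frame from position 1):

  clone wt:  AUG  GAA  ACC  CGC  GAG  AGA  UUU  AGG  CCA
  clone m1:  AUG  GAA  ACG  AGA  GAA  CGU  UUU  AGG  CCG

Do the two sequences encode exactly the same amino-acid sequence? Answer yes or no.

Codon 1: AUG Met / AUG Met — identical.
Codon 2: GAA Glu / GAA Glu — identical.
Codon 3: ACC Thr / ACG Thr — synonymous.
Codon 4: CGC Arg / AGA Arg — synonymous.
Codon 5: GAG Glu / GAA Glu — synonymous.
Codon 6: AGA Arg / CGU Arg — synonymous.
Codon 7: UUU Phe / UUU Phe — identical.
Codon 8: AGG Arg / AGG Arg — identical.
Codon 9: CCA Pro / CCG Pro — synonymous.
Nonsynonymous differences: 0 → same protein.

yes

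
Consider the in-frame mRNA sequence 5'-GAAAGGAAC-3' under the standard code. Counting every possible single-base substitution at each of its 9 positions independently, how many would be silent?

4

Codon 1 (GAA, Glu): 1 synonymous substitution.
Codon 2 (AGG, Arg): 2 synonymous substitutions.
Codon 3 (AAC, Asn): 1 synonymous substitution.
Total: 1 + 2 + 1 = 4.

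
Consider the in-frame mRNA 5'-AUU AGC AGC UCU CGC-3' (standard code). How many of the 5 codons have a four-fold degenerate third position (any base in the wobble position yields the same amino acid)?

2

Codon 1 AUU (Ile): third position 3-fold.
Codon 2 AGC (Ser): third position 2-fold.
Codon 3 AGC (Ser): third position 2-fold.
Codon 4 UCU (Ser): third position 4-fold.
Codon 5 CGC (Arg): third position 4-fold.
Four-fold degenerate third positions: 2.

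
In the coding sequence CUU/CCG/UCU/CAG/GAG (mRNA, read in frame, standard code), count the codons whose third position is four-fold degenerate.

Codon 1 CUU (Leu): third position 4-fold.
Codon 2 CCG (Pro): third position 4-fold.
Codon 3 UCU (Ser): third position 4-fold.
Codon 4 CAG (Gln): third position 2-fold.
Codon 5 GAG (Glu): third position 2-fold.
Four-fold degenerate third positions: 3.

3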